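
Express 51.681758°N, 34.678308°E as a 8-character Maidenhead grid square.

Offset from 180°W / 90°S: lon 214.67831°, lat 141.68176°.
Field: 214.67831/20 → 10 → K, 141.68176/10 → 14 → O; chars KO.
Square: 14.67831/2 → 7, 1.68176/1 → 1; chars 71.
Subsquare: 0.67831/0.0833333 → 8 → i, 0.68176/0.0416667 → 16 → q; chars iq.
Extended square: 0.01164/0.00833333 → 1, 0.01509/0.00416667 → 3; chars 13.

KO71iq13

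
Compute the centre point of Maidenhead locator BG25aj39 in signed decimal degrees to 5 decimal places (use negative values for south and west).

Field B=1, G=6: +1·20° lon, +6·10° lat → SW at lon -160°, lat -30°.
Square 2, 5: +2·2° lon, +5·1° lat → SW at lon -156°, lat -25°.
Subsquare a=0, j=9: +0·0.0833333° lon, +9·0.0416667° lat → SW at lon -156°, lat -24.625°.
Extended square 3, 9: +3·0.00833333° lon, +9·0.00416667° lat → SW at lon -155.975°, lat -24.5875°.
Cell spans 0.00833333° lon × 0.00416667° lat. Centre is SW corner plus half of each.
latitude -24.58542, longitude -155.97083.

-24.58542, -155.97083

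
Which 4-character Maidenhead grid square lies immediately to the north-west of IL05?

HL96

Longitude square 0; −1 → -1, wraps to 9, carry into field.
Longitude field I = 8; −1 → 7 = H.
Latitude square 5; +1 → 6.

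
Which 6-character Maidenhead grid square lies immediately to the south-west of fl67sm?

FL67rl

Longitude subsquare s = 18; −1 → 17 = r.
Latitude subsquare m = 12; −1 → 11 = l.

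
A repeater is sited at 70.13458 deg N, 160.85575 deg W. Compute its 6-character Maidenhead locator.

Add 180° to longitude and 90° to latitude: 19.1442, 160.1346.
Field: lon ⌊19.1442/20⌋ = 0 → A; lat ⌊160.1346/10⌋ = 16 → Q.
Square: lon ⌊19.1442/2⌋ = 9; lat ⌊0.1346/1⌋ = 0.
Subsquare: lon ⌊1.1442/0.0833333⌋ = 13 → n; lat ⌊0.1346/0.0416667⌋ = 3 → d.

AQ90nd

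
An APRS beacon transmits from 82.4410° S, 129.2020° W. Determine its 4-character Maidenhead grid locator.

CA57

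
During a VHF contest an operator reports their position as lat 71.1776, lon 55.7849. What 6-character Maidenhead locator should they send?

LQ71ve

Shift to the Maidenhead origin (180°W, 90°S): lon 235.7849, lat 161.1776.
Field: lon ⌊235.7849/20⌋ = 11 → L; lat ⌊161.1776/10⌋ = 16 → Q.
Square: lon ⌊15.7849/2⌋ = 7; lat ⌊1.1776/1⌋ = 1.
Subsquare: lon ⌊1.7849/0.0833333⌋ = 21 → v; lat ⌊0.1776/0.0416667⌋ = 4 → e.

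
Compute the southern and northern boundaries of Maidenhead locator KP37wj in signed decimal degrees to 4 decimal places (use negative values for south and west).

Field K=10, P=15: +10·20° lon, +15·10° lat → SW at lon 20°, lat 60°.
Square 3, 7: +3·2° lon, +7·1° lat → SW at lon 26°, lat 67°.
Subsquare w=22, j=9: +22·0.0833333° lon, +9·0.0416667° lat → SW at lon 27.8333°, lat 67.375°.
Cell spans 0.0833333° lon × 0.0416667° lat.
south 67.3750, north 67.4167.

67.3750, 67.4167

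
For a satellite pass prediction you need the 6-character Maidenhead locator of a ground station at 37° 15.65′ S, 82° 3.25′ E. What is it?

NF12ar

Offset from 180°W / 90°S: lon 262.0542°, lat 52.7392°.
Field: lon ⌊262.0542/20⌋ = 13 → N; lat ⌊52.7392/10⌋ = 5 → F.
Square: lon ⌊2.0542/2⌋ = 1; lat ⌊2.7392/1⌋ = 2.
Subsquare: lon ⌊0.0542/0.0833333⌋ = 0 → a; lat ⌊0.7392/0.0416667⌋ = 17 → r.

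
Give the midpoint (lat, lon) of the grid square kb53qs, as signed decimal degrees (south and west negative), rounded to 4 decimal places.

-76.2292, 31.3750

Field K=10, B=1: +10·20° lon, +1·10° lat → SW at lon 20°, lat -80°.
Square 5, 3: +5·2° lon, +3·1° lat → SW at lon 30°, lat -77°.
Subsquare q=16, s=18: +16·0.0833333° lon, +18·0.0416667° lat → SW at lon 31.3333°, lat -76.25°.
Cell spans 0.0833333° lon × 0.0416667° lat. Centre is SW corner plus half of each.
latitude -76.2292, longitude 31.3750.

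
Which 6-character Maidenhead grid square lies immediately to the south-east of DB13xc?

Longitude subsquare x = 23; +1 → 24, wraps to 0 = a, carry into square.
Longitude square 1; +1 → 2.
Latitude subsquare c = 2; −1 → 1 = b.

DB23ab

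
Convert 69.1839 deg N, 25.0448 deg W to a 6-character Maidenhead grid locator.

HP79le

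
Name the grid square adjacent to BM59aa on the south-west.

BM48xx

Longitude subsquare a = 0; −1 → -1, wraps to 23 = x, carry into square.
Longitude square 5; −1 → 4.
Latitude subsquare a = 0; −1 → -1, wraps to 23 = x, carry into square.
Latitude square 9; −1 → 8.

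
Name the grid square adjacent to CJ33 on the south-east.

Longitude square 3; +1 → 4.
Latitude square 3; −1 → 2.

CJ42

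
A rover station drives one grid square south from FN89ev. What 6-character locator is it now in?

FN89eu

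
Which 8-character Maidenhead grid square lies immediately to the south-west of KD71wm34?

Longitude extended square 3; −1 → 2.
Latitude extended square 4; −1 → 3.

KD71wm23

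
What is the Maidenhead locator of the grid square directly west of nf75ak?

NF65xk

Longitude subsquare a = 0; −1 → -1, wraps to 23 = x, carry into square.
Longitude square 7; −1 → 6.
The latitude characters are unchanged.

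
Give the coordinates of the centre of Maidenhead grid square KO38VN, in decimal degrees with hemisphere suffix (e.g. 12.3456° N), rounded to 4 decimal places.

58.5625° N, 27.7917° E

Field K=10, O=14: +10·20° lon, +14·10° lat → SW at lon 20°, lat 50°.
Square 3, 8: +3·2° lon, +8·1° lat → SW at lon 26°, lat 58°.
Subsquare v=21, n=13: +21·0.0833333° lon, +13·0.0416667° lat → SW at lon 27.75°, lat 58.5417°.
Cell spans 0.0833333° lon × 0.0416667° lat. Centre is SW corner plus half of each.
latitude 58.5625° N, longitude 27.7917° E.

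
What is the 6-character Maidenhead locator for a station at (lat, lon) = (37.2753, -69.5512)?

FM57fg

Offset from 180°W / 90°S: lon 110.4488°, lat 127.2753°.
Field (20°×10°, letters A–R): 110.4488/20 → 5 → F, 127.2753/10 → 12 → M; chars FM.
Square (2°×1°, digits 0–9): 10.4488/2 → 5, 7.2753/1 → 7; chars 57.
Subsquare (5′×2.5′, letters a–x): 0.4488/0.0833333 → 5 → f, 0.2753/0.0416667 → 6 → g; chars fg.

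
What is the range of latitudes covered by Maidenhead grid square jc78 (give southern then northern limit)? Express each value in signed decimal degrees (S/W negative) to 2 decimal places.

-62.00, -61.00

Field J=9, C=2: +9·20° lon, +2·10° lat → SW at lon 0°, lat -70°.
Square 7, 8: +7·2° lon, +8·1° lat → SW at lon 14°, lat -62°.
Cell spans 2° lon × 1° lat.
south -62.00, north -61.00.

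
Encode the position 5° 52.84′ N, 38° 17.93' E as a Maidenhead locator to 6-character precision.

Shift to the Maidenhead origin (180°W, 90°S): lon 218.2988, lat 95.8807.
Field (20°×10°, letters A–R): lon ⌊218.2988/20⌋ = 10 → K; lat ⌊95.8807/10⌋ = 9 → J.
Square (2°×1°, digits 0–9): lon ⌊18.2988/2⌋ = 9; lat ⌊5.8807/1⌋ = 5.
Subsquare (5′×2.5′, letters a–x): lon ⌊0.2988/0.0833333⌋ = 3 → d; lat ⌊0.8807/0.0416667⌋ = 21 → v.

KJ95dv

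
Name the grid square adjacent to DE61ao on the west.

Longitude subsquare a = 0; −1 → -1, wraps to 23 = x, carry into square.
Longitude square 6; −1 → 5.
The latitude characters are unchanged.

DE51xo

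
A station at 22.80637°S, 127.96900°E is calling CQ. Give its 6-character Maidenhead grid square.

PG37xe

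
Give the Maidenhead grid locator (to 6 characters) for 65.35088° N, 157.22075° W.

BP15ji

Add 180° to longitude and 90° to latitude: 22.7792, 155.3509.
Field: lon ⌊22.7792/20⌋ = 1 → B; lat ⌊155.3509/10⌋ = 15 → P.
Square: lon ⌊2.7792/2⌋ = 1; lat ⌊5.3509/1⌋ = 5.
Subsquare: lon ⌊0.7792/0.0833333⌋ = 9 → j; lat ⌊0.3509/0.0416667⌋ = 8 → i.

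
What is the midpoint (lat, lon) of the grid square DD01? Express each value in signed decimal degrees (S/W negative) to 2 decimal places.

Field D=3, D=3: +3·20° lon, +3·10° lat → SW at lon -120°, lat -60°.
Square 0, 1: +0·2° lon, +1·1° lat → SW at lon -120°, lat -59°.
Cell spans 2° lon × 1° lat. Centre is SW corner plus half of each.
latitude -58.50, longitude -119.00.

-58.50, -119.00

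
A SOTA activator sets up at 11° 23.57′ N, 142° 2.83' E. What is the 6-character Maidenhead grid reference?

Shift to the Maidenhead origin (180°W, 90°S): lon 322.0472, lat 101.3928.
Field: lon ⌊322.0472/20⌋ = 16 → Q; lat ⌊101.3928/10⌋ = 10 → K.
Square: lon ⌊2.0472/2⌋ = 1; lat ⌊1.3928/1⌋ = 1.
Subsquare: lon ⌊0.0472/0.0833333⌋ = 0 → a; lat ⌊0.3928/0.0416667⌋ = 9 → j.

QK11aj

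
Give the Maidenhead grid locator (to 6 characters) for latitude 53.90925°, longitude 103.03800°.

OO13mv

Offset from 180°W / 90°S: lon 283.0380°, lat 143.9092°.
Field (20°×10°, letters A–R): 283.0380/20 → 14 → O, 143.9092/10 → 14 → O; chars OO.
Square (2°×1°, digits 0–9): 3.0380/2 → 1, 3.9092/1 → 3; chars 13.
Subsquare (5′×2.5′, letters a–x): 1.0380/0.0833333 → 12 → m, 0.9092/0.0416667 → 21 → v; chars mv.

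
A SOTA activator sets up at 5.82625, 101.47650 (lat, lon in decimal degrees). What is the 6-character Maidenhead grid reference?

OJ05rt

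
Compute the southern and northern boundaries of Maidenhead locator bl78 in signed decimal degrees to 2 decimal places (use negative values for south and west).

28.00, 29.00

Field B=1, L=11: +1·20° lon, +11·10° lat → SW at lon -160°, lat 20°.
Square 7, 8: +7·2° lon, +8·1° lat → SW at lon -146°, lat 28°.
Cell spans 2° lon × 1° lat.
south 28.00, north 29.00.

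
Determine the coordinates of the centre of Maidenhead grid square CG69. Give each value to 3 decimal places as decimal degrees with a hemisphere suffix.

20.500° S, 127.000° W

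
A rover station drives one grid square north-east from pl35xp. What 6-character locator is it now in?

PL45aq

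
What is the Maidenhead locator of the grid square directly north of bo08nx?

BO09na

Latitude subsquare x = 23; +1 → 24, wraps to 0 = a, carry into square.
Latitude square 8; +1 → 9.
The longitude characters are unchanged.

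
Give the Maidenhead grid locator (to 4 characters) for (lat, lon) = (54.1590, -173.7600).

AO34

Add 180° to longitude and 90° to latitude: 6.24, 144.16.
Field: lon ⌊6.24/20⌋ = 0 → A; lat ⌊144.16/10⌋ = 14 → O.
Square: lon ⌊6.24/2⌋ = 3; lat ⌊4.16/1⌋ = 4.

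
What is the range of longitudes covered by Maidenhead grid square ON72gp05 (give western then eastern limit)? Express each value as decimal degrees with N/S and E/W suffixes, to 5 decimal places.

114.50000° E, 114.50833° E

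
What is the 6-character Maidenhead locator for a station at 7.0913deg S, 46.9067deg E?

LI32kv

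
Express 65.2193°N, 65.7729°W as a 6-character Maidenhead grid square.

FP75cf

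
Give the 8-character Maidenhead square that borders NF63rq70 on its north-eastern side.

NF63rq81

Longitude extended square 7; +1 → 8.
Latitude extended square 0; +1 → 1.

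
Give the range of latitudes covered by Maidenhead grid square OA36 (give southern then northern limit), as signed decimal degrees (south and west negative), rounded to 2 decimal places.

Field O=14, A=0: +14·20° lon, +0·10° lat → SW at lon 100°, lat -90°.
Square 3, 6: +3·2° lon, +6·1° lat → SW at lon 106°, lat -84°.
Cell spans 2° lon × 1° lat.
south -84.00, north -83.00.

-84.00, -83.00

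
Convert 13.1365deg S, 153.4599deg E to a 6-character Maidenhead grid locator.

QH66ru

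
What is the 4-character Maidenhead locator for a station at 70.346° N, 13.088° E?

Add 180° to longitude and 90° to latitude: 193.09, 160.35.
Field (20°×10°, letters A–R): 193.09/20 → 9 → J, 160.35/10 → 16 → Q; chars JQ.
Square (2°×1°, digits 0–9): 13.09/2 → 6, 0.35/1 → 0; chars 60.

JQ60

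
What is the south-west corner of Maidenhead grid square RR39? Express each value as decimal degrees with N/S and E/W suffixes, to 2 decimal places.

Field R=17, R=17: +17·20° lon, +17·10° lat → SW at lon 160°, lat 80°.
Square 3, 9: +3·2° lon, +9·1° lat → SW at lon 166°, lat 89°.
latitude 89.00° N, longitude 166.00° E.

89.00° N, 166.00° E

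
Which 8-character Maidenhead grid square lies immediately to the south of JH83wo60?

JH83wn69

Latitude extended square 0; −1 → -1, wraps to 9, carry into subsquare.
Latitude subsquare o = 14; −1 → 13 = n.
The longitude characters are unchanged.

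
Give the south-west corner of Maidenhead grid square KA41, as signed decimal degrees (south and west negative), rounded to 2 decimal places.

-89.00, 28.00

Field K=10, A=0: +10·20° lon, +0·10° lat → SW at lon 20°, lat -90°.
Square 4, 1: +4·2° lon, +1·1° lat → SW at lon 28°, lat -89°.
latitude -89.00, longitude 28.00.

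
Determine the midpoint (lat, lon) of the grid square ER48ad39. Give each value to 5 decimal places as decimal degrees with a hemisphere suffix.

88.16458° N, 91.97083° W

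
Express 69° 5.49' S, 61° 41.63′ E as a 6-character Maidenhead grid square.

Add 180° to longitude and 90° to latitude: 241.6938, 20.9085.
Field: lon ⌊241.6938/20⌋ = 12 → M; lat ⌊20.9085/10⌋ = 2 → C.
Square: lon ⌊1.6938/2⌋ = 0; lat ⌊0.9085/1⌋ = 0.
Subsquare: lon ⌊1.6938/0.0833333⌋ = 20 → u; lat ⌊0.9085/0.0416667⌋ = 21 → v.

MC00uv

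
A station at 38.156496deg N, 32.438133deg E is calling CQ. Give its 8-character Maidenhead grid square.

Add 180° to longitude and 90° to latitude: 212.43813, 128.15650.
Field: lon ⌊212.43813/20⌋ = 10 → K; lat ⌊128.15650/10⌋ = 12 → M.
Square: lon ⌊12.43813/2⌋ = 6; lat ⌊8.15650/1⌋ = 8.
Subsquare: lon ⌊0.43813/0.0833333⌋ = 5 → f; lat ⌊0.15650/0.0416667⌋ = 3 → d.
Extended square: lon ⌊0.02147/0.00833333⌋ = 2; lat ⌊0.03150/0.00416667⌋ = 7.

KM68fd27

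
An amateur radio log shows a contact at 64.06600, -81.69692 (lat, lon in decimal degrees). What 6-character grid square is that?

Add 180° to longitude and 90° to latitude: 98.3031, 154.0660.
Field: lon ⌊98.3031/20⌋ = 4 → E; lat ⌊154.0660/10⌋ = 15 → P.
Square: lon ⌊18.3031/2⌋ = 9; lat ⌊4.0660/1⌋ = 4.
Subsquare: lon ⌊0.3031/0.0833333⌋ = 3 → d; lat ⌊0.0660/0.0416667⌋ = 1 → b.

EP94db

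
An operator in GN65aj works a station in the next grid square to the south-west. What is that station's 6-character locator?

Longitude subsquare a = 0; −1 → -1, wraps to 23 = x, carry into square.
Longitude square 6; −1 → 5.
Latitude subsquare j = 9; −1 → 8 = i.

GN55xi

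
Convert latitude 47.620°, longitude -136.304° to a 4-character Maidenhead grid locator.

CN17

Offset from 180°W / 90°S: lon 43.70°, lat 137.62°.
Field: lon ⌊43.70/20⌋ = 2 → C; lat ⌊137.62/10⌋ = 13 → N.
Square: lon ⌊3.70/2⌋ = 1; lat ⌊7.62/1⌋ = 7.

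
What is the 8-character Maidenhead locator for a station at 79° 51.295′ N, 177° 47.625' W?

AQ19cu45

Add 180° to longitude and 90° to latitude: 2.20625, 169.85492.
Field (20°×10°, letters A–R): 2.20625/20 → 0 → A, 169.85492/10 → 16 → Q; chars AQ.
Square (2°×1°, digits 0–9): 2.20625/2 → 1, 9.85492/1 → 9; chars 19.
Subsquare (5′×2.5′, letters a–x): 0.20625/0.0833333 → 2 → c, 0.85492/0.0416667 → 20 → u; chars cu.
Extended square (30″×15″, digits 0–9): 0.03958/0.00833333 → 4, 0.02158/0.00416667 → 5; chars 45.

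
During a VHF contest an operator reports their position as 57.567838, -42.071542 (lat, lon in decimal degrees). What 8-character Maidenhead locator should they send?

GO87xn16

Offset from 180°W / 90°S: lon 137.92846°, lat 147.56784°.
Field: lon ⌊137.92846/20⌋ = 6 → G; lat ⌊147.56784/10⌋ = 14 → O.
Square: lon ⌊17.92846/2⌋ = 8; lat ⌊7.56784/1⌋ = 7.
Subsquare: lon ⌊1.92846/0.0833333⌋ = 23 → x; lat ⌊0.56784/0.0416667⌋ = 13 → n.
Extended square: lon ⌊0.01179/0.00833333⌋ = 1; lat ⌊0.02617/0.00416667⌋ = 6.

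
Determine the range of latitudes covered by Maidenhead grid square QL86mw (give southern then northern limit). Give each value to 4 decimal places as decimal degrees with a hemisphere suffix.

26.9167° N, 26.9583° N

Field Q=16, L=11: +16·20° lon, +11·10° lat → SW at lon 140°, lat 20°.
Square 8, 6: +8·2° lon, +6·1° lat → SW at lon 156°, lat 26°.
Subsquare m=12, w=22: +12·0.0833333° lon, +22·0.0416667° lat → SW at lon 157°, lat 26.9167°.
Cell spans 0.0833333° lon × 0.0416667° lat.
south 26.9167° N, north 26.9583° N.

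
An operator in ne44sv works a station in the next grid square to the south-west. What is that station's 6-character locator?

Longitude subsquare s = 18; −1 → 17 = r.
Latitude subsquare v = 21; −1 → 20 = u.

NE44ru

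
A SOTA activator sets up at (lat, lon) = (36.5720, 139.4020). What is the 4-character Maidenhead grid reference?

Shift to the Maidenhead origin (180°W, 90°S): lon 319.40, lat 126.57.
Field: lon ⌊319.40/20⌋ = 15 → P; lat ⌊126.57/10⌋ = 12 → M.
Square: lon ⌊19.40/2⌋ = 9; lat ⌊6.57/1⌋ = 6.

PM96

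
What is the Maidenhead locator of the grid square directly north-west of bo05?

Longitude square 0; −1 → -1, wraps to 9, carry into field.
Longitude field B = 1; −1 → 0 = A.
Latitude square 5; +1 → 6.

AO96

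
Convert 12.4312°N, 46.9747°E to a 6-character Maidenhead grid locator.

LK32lk

Add 180° to longitude and 90° to latitude: 226.9747, 102.4312.
Field (20°×10°, letters A–R): lon ⌊226.9747/20⌋ = 11 → L; lat ⌊102.4312/10⌋ = 10 → K.
Square (2°×1°, digits 0–9): lon ⌊6.9747/2⌋ = 3; lat ⌊2.4312/1⌋ = 2.
Subsquare (5′×2.5′, letters a–x): lon ⌊0.9747/0.0833333⌋ = 11 → l; lat ⌊0.4312/0.0416667⌋ = 10 → k.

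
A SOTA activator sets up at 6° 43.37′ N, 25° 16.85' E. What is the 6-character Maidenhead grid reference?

Offset from 180°W / 90°S: lon 205.2808°, lat 96.7228°.
Field: 205.2808/20 → 10 → K, 96.7228/10 → 9 → J; chars KJ.
Square: 5.2808/2 → 2, 6.7228/1 → 6; chars 26.
Subsquare: 1.2808/0.0833333 → 15 → p, 0.7228/0.0416667 → 17 → r; chars pr.

KJ26pr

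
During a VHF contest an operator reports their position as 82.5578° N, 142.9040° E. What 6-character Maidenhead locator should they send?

QR12kn

Shift to the Maidenhead origin (180°W, 90°S): lon 322.9040, lat 172.5578.
Field: lon ⌊322.9040/20⌋ = 16 → Q; lat ⌊172.5578/10⌋ = 17 → R.
Square: lon ⌊2.9040/2⌋ = 1; lat ⌊2.5578/1⌋ = 2.
Subsquare: lon ⌊0.9040/0.0833333⌋ = 10 → k; lat ⌊0.5578/0.0416667⌋ = 13 → n.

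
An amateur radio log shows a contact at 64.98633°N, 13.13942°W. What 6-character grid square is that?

IP34kx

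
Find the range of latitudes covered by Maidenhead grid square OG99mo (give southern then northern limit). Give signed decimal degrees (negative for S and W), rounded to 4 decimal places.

Field O=14, G=6: +14·20° lon, +6·10° lat → SW at lon 100°, lat -30°.
Square 9, 9: +9·2° lon, +9·1° lat → SW at lon 118°, lat -21°.
Subsquare m=12, o=14: +12·0.0833333° lon, +14·0.0416667° lat → SW at lon 119°, lat -20.4167°.
Cell spans 0.0833333° lon × 0.0416667° lat.
south -20.4167, north -20.3750.

-20.4167, -20.3750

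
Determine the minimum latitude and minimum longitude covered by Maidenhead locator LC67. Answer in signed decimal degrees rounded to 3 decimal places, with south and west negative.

-63.000, 52.000

Field L=11, C=2: +11·20° lon, +2·10° lat → SW at lon 40°, lat -70°.
Square 6, 7: +6·2° lon, +7·1° lat → SW at lon 52°, lat -63°.
latitude -63.000, longitude 52.000.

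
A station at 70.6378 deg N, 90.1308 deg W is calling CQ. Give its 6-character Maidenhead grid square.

EQ40wp

Shift to the Maidenhead origin (180°W, 90°S): lon 89.8692, lat 160.6378.
Field (20°×10°, letters A–R): lon ⌊89.8692/20⌋ = 4 → E; lat ⌊160.6378/10⌋ = 16 → Q.
Square (2°×1°, digits 0–9): lon ⌊9.8692/2⌋ = 4; lat ⌊0.6378/1⌋ = 0.
Subsquare (5′×2.5′, letters a–x): lon ⌊1.8692/0.0833333⌋ = 22 → w; lat ⌊0.6378/0.0416667⌋ = 15 → p.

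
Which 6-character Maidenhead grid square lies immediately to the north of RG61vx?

RG62va

Latitude subsquare x = 23; +1 → 24, wraps to 0 = a, carry into square.
Latitude square 1; +1 → 2.
The longitude characters are unchanged.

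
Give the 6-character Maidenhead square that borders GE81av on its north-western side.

Longitude subsquare a = 0; −1 → -1, wraps to 23 = x, carry into square.
Longitude square 8; −1 → 7.
Latitude subsquare v = 21; +1 → 22 = w.

GE71xw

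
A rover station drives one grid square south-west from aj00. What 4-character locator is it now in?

Longitude square 0; −1 → -1, wraps to 9, carry into field.
Longitude field A = 0; −1 → -1, wraps to 17 = R, wrapping around the antimeridian.
Latitude square 0; −1 → -1, wraps to 9, carry into field.
Latitude field J = 9; −1 → 8 = I.

RI99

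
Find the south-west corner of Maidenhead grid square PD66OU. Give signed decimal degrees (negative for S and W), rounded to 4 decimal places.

-53.1667, 133.1667

Field P=15, D=3: +15·20° lon, +3·10° lat → SW at lon 120°, lat -60°.
Square 6, 6: +6·2° lon, +6·1° lat → SW at lon 132°, lat -54°.
Subsquare o=14, u=20: +14·0.0833333° lon, +20·0.0416667° lat → SW at lon 133.167°, lat -53.1667°.
latitude -53.1667, longitude 133.1667.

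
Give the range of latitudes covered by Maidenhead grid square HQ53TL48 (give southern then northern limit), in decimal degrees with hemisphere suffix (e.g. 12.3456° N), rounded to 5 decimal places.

Field H=7, Q=16: +7·20° lon, +16·10° lat → SW at lon -40°, lat 70°.
Square 5, 3: +5·2° lon, +3·1° lat → SW at lon -30°, lat 73°.
Subsquare t=19, l=11: +19·0.0833333° lon, +11·0.0416667° lat → SW at lon -28.4167°, lat 73.4583°.
Extended square 4, 8: +4·0.00833333° lon, +8·0.00416667° lat → SW at lon -28.3833°, lat 73.4917°.
Cell spans 0.00833333° lon × 0.00416667° lat.
south 73.49167° N, north 73.49583° N.

73.49167° N, 73.49583° N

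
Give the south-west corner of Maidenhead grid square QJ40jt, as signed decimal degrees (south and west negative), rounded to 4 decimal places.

0.7917, 148.7500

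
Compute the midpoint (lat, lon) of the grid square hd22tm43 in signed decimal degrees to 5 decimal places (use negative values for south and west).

Field H=7, D=3: +7·20° lon, +3·10° lat → SW at lon -40°, lat -60°.
Square 2, 2: +2·2° lon, +2·1° lat → SW at lon -36°, lat -58°.
Subsquare t=19, m=12: +19·0.0833333° lon, +12·0.0416667° lat → SW at lon -34.4167°, lat -57.5°.
Extended square 4, 3: +4·0.00833333° lon, +3·0.00416667° lat → SW at lon -34.3833°, lat -57.4875°.
Cell spans 0.00833333° lon × 0.00416667° lat. Centre is SW corner plus half of each.
latitude -57.48542, longitude -34.37917.

-57.48542, -34.37917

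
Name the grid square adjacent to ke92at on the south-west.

KE82xs

Longitude subsquare a = 0; −1 → -1, wraps to 23 = x, carry into square.
Longitude square 9; −1 → 8.
Latitude subsquare t = 19; −1 → 18 = s.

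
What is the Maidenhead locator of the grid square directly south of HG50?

HF59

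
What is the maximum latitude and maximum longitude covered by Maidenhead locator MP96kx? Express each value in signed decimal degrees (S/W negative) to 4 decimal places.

67.0000, 78.9167

Field M=12, P=15: +12·20° lon, +15·10° lat → SW at lon 60°, lat 60°.
Square 9, 6: +9·2° lon, +6·1° lat → SW at lon 78°, lat 66°.
Subsquare k=10, x=23: +10·0.0833333° lon, +23·0.0416667° lat → SW at lon 78.8333°, lat 66.9583°.
Cell spans 0.0833333° lon × 0.0416667° lat. NE corner is SW corner plus one full cell.
latitude 67.0000, longitude 78.9167.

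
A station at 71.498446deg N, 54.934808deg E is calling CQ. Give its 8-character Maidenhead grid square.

Add 180° to longitude and 90° to latitude: 234.93481, 161.49845.
Field: 234.93481/20 → 11 → L, 161.49845/10 → 16 → Q; chars LQ.
Square: 14.93481/2 → 7, 1.49845/1 → 1; chars 71.
Subsquare: 0.93481/0.0833333 → 11 → l, 0.49845/0.0416667 → 11 → l; chars ll.
Extended square: 0.01814/0.00833333 → 2, 0.04011/0.00416667 → 9; chars 29.

LQ71ll29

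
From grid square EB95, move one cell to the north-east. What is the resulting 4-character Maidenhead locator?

Longitude square 9; +1 → 10, wraps to 0, carry into field.
Longitude field E = 4; +1 → 5 = F.
Latitude square 5; +1 → 6.

FB06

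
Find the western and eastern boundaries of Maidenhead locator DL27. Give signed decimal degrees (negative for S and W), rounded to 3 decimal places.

-116.000, -114.000

Field D=3, L=11: +3·20° lon, +11·10° lat → SW at lon -120°, lat 20°.
Square 2, 7: +2·2° lon, +7·1° lat → SW at lon -116°, lat 27°.
Cell spans 2° lon × 1° lat.
west -116.000, east -114.000.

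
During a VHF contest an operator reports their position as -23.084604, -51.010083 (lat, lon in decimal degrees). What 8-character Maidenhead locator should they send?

GG46lv89

Offset from 180°W / 90°S: lon 128.98992°, lat 66.91540°.
Field (20°×10°, letters A–R): 128.98992/20 → 6 → G, 66.91540/10 → 6 → G; chars GG.
Square (2°×1°, digits 0–9): 8.98992/2 → 4, 6.91540/1 → 6; chars 46.
Subsquare (5′×2.5′, letters a–x): 0.98992/0.0833333 → 11 → l, 0.91540/0.0416667 → 21 → v; chars lv.
Extended square (30″×15″, digits 0–9): 0.07325/0.00833333 → 8, 0.04040/0.00416667 → 9; chars 89.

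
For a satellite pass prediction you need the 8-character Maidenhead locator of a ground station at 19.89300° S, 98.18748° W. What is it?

Offset from 180°W / 90°S: lon 81.81252°, lat 70.10700°.
Field: lon ⌊81.81252/20⌋ = 4 → E; lat ⌊70.10700/10⌋ = 7 → H.
Square: lon ⌊1.81252/2⌋ = 0; lat ⌊0.10700/1⌋ = 0.
Subsquare: lon ⌊1.81252/0.0833333⌋ = 21 → v; lat ⌊0.10700/0.0416667⌋ = 2 → c.
Extended square: lon ⌊0.06252/0.00833333⌋ = 7; lat ⌊0.02367/0.00416667⌋ = 5.

EH00vc75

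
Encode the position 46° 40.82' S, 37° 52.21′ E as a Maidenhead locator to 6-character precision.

Shift to the Maidenhead origin (180°W, 90°S): lon 217.8702, lat 43.3197.
Field: lon ⌊217.8702/20⌋ = 10 → K; lat ⌊43.3197/10⌋ = 4 → E.
Square: lon ⌊17.8702/2⌋ = 8; lat ⌊3.3197/1⌋ = 3.
Subsquare: lon ⌊1.8702/0.0833333⌋ = 22 → w; lat ⌊0.3197/0.0416667⌋ = 7 → h.

KE83wh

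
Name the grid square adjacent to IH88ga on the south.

IH87gx

Latitude subsquare a = 0; −1 → -1, wraps to 23 = x, carry into square.
Latitude square 8; −1 → 7.
The longitude characters are unchanged.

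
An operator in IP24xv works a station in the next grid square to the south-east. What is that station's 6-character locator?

IP34au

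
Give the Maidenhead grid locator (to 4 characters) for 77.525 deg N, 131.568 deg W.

Offset from 180°W / 90°S: lon 48.43°, lat 167.53°.
Field (20°×10°, letters A–R): 48.43/20 → 2 → C, 167.53/10 → 16 → Q; chars CQ.
Square (2°×1°, digits 0–9): 8.43/2 → 4, 7.53/1 → 7; chars 47.

CQ47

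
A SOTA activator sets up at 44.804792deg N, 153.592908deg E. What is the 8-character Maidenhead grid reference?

QN64tt13

Offset from 180°W / 90°S: lon 333.59291°, lat 134.80479°.
Field: 333.59291/20 → 16 → Q, 134.80479/10 → 13 → N; chars QN.
Square: 13.59291/2 → 6, 4.80479/1 → 4; chars 64.
Subsquare: 1.59291/0.0833333 → 19 → t, 0.80479/0.0416667 → 19 → t; chars tt.
Extended square: 0.00957/0.00833333 → 1, 0.01313/0.00416667 → 3; chars 13.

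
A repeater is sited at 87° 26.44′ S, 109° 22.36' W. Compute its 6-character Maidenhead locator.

Add 180° to longitude and 90° to latitude: 70.6273, 2.5593.
Field: lon ⌊70.6273/20⌋ = 3 → D; lat ⌊2.5593/10⌋ = 0 → A.
Square: lon ⌊10.6273/2⌋ = 5; lat ⌊2.5593/1⌋ = 2.
Subsquare: lon ⌊0.6273/0.0833333⌋ = 7 → h; lat ⌊0.5593/0.0416667⌋ = 13 → n.

DA52hn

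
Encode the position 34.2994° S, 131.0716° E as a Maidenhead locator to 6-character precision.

Offset from 180°W / 90°S: lon 311.0716°, lat 55.7006°.
Field: 311.0716/20 → 15 → P, 55.7006/10 → 5 → F; chars PF.
Square: 11.0716/2 → 5, 5.7006/1 → 5; chars 55.
Subsquare: 1.0716/0.0833333 → 12 → m, 0.7006/0.0416667 → 16 → q; chars mq.

PF55mq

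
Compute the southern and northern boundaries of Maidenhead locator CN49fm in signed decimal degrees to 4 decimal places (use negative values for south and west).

49.5000, 49.5417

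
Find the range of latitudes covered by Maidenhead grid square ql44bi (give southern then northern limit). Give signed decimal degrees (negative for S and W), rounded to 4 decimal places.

24.3333, 24.3750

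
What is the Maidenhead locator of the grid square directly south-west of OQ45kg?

OQ45jf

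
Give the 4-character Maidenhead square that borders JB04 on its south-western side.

IB93

Longitude square 0; −1 → -1, wraps to 9, carry into field.
Longitude field J = 9; −1 → 8 = I.
Latitude square 4; −1 → 3.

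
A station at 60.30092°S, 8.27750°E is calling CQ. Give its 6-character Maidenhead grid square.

Offset from 180°W / 90°S: lon 188.2775°, lat 29.6991°.
Field (20°×10°, letters A–R): lon ⌊188.2775/20⌋ = 9 → J; lat ⌊29.6991/10⌋ = 2 → C.
Square (2°×1°, digits 0–9): lon ⌊8.2775/2⌋ = 4; lat ⌊9.6991/1⌋ = 9.
Subsquare (5′×2.5′, letters a–x): lon ⌊0.2775/0.0833333⌋ = 3 → d; lat ⌊0.6991/0.0416667⌋ = 16 → q.

JC49dq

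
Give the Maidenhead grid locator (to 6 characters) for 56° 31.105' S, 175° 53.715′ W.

AD23bl

Add 180° to longitude and 90° to latitude: 4.1047, 33.4816.
Field: 4.1047/20 → 0 → A, 33.4816/10 → 3 → D; chars AD.
Square: 4.1047/2 → 2, 3.4816/1 → 3; chars 23.
Subsquare: 0.1047/0.0833333 → 1 → b, 0.4816/0.0416667 → 11 → l; chars bl.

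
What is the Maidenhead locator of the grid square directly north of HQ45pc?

HQ45pd

Latitude subsquare c = 2; +1 → 3 = d.
The longitude characters are unchanged.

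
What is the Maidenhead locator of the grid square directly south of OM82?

OM81

Latitude square 2; −1 → 1.
The longitude characters are unchanged.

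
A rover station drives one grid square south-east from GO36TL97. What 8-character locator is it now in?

GO36ul06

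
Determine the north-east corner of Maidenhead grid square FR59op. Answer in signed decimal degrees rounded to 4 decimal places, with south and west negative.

89.6667, -68.7500

Field F=5, R=17: +5·20° lon, +17·10° lat → SW at lon -80°, lat 80°.
Square 5, 9: +5·2° lon, +9·1° lat → SW at lon -70°, lat 89°.
Subsquare o=14, p=15: +14·0.0833333° lon, +15·0.0416667° lat → SW at lon -68.8333°, lat 89.625°.
Cell spans 0.0833333° lon × 0.0416667° lat. NE corner is SW corner plus one full cell.
latitude 89.6667, longitude -68.7500.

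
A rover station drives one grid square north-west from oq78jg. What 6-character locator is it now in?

OQ78ih

Longitude subsquare j = 9; −1 → 8 = i.
Latitude subsquare g = 6; +1 → 7 = h.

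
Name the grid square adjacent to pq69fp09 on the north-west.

PQ69eq90

Longitude extended square 0; −1 → -1, wraps to 9, carry into subsquare.
Longitude subsquare f = 5; −1 → 4 = e.
Latitude extended square 9; +1 → 10, wraps to 0, carry into subsquare.
Latitude subsquare p = 15; +1 → 16 = q.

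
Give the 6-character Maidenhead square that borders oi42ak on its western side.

OI32xk

Longitude subsquare a = 0; −1 → -1, wraps to 23 = x, carry into square.
Longitude square 4; −1 → 3.
The latitude characters are unchanged.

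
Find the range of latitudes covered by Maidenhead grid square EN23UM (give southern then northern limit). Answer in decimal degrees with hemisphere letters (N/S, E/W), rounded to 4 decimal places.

43.5000° N, 43.5417° N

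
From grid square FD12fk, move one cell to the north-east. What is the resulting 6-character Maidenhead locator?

FD12gl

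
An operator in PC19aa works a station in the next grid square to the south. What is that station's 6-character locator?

PC18ax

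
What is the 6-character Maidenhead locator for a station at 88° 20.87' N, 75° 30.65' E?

MR78si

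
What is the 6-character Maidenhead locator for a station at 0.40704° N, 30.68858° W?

HJ40pj

Shift to the Maidenhead origin (180°W, 90°S): lon 149.3114, lat 90.4070.
Field: lon ⌊149.3114/20⌋ = 7 → H; lat ⌊90.4070/10⌋ = 9 → J.
Square: lon ⌊9.3114/2⌋ = 4; lat ⌊0.4070/1⌋ = 0.
Subsquare: lon ⌊1.3114/0.0833333⌋ = 15 → p; lat ⌊0.4070/0.0416667⌋ = 9 → j.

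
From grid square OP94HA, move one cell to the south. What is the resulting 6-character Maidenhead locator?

OP93hx

Latitude subsquare a = 0; −1 → -1, wraps to 23 = x, carry into square.
Latitude square 4; −1 → 3.
The longitude characters are unchanged.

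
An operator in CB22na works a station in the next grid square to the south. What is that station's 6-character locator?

Latitude subsquare a = 0; −1 → -1, wraps to 23 = x, carry into square.
Latitude square 2; −1 → 1.
The longitude characters are unchanged.

CB21nx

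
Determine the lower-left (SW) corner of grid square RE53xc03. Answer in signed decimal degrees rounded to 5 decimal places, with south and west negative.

-46.90417, 171.91667

Field R=17, E=4: +17·20° lon, +4·10° lat → SW at lon 160°, lat -50°.
Square 5, 3: +5·2° lon, +3·1° lat → SW at lon 170°, lat -47°.
Subsquare x=23, c=2: +23·0.0833333° lon, +2·0.0416667° lat → SW at lon 171.917°, lat -46.9167°.
Extended square 0, 3: +0·0.00833333° lon, +3·0.00416667° lat → SW at lon 171.917°, lat -46.9042°.
latitude -46.90417, longitude 171.91667.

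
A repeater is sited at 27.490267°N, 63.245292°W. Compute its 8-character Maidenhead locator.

FL87jl07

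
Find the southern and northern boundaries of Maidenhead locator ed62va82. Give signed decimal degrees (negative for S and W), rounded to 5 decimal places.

-57.99167, -57.98750

Field E=4, D=3: +4·20° lon, +3·10° lat → SW at lon -100°, lat -60°.
Square 6, 2: +6·2° lon, +2·1° lat → SW at lon -88°, lat -58°.
Subsquare v=21, a=0: +21·0.0833333° lon, +0·0.0416667° lat → SW at lon -86.25°, lat -58°.
Extended square 8, 2: +8·0.00833333° lon, +2·0.00416667° lat → SW at lon -86.1833°, lat -57.9917°.
Cell spans 0.00833333° lon × 0.00416667° lat.
south -57.99167, north -57.98750.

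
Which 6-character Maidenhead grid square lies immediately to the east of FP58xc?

FP68ac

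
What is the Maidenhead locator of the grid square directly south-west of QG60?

Longitude square 6; −1 → 5.
Latitude square 0; −1 → -1, wraps to 9, carry into field.
Latitude field G = 6; −1 → 5 = F.

QF59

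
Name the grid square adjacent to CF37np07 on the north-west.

Longitude extended square 0; −1 → -1, wraps to 9, carry into subsquare.
Longitude subsquare n = 13; −1 → 12 = m.
Latitude extended square 7; +1 → 8.

CF37mp98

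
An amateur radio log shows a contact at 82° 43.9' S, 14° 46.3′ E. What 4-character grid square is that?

JA77

Offset from 180°W / 90°S: lon 194.77°, lat 7.27°.
Field: 194.77/20 → 9 → J, 7.27/10 → 0 → A; chars JA.
Square: 14.77/2 → 7, 7.27/1 → 7; chars 77.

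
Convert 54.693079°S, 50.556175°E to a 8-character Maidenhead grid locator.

Add 180° to longitude and 90° to latitude: 230.55617, 35.30692.
Field: lon ⌊230.55617/20⌋ = 11 → L; lat ⌊35.30692/10⌋ = 3 → D.
Square: lon ⌊10.55617/2⌋ = 5; lat ⌊5.30692/1⌋ = 5.
Subsquare: lon ⌊0.55617/0.0833333⌋ = 6 → g; lat ⌊0.30692/0.0416667⌋ = 7 → h.
Extended square: lon ⌊0.05617/0.00833333⌋ = 6; lat ⌊0.01525/0.00416667⌋ = 3.

LD55gh63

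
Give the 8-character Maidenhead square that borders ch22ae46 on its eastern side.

Longitude extended square 4; +1 → 5.
The latitude characters are unchanged.

CH22ae56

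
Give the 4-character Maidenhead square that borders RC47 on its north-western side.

RC38

Longitude square 4; −1 → 3.
Latitude square 7; +1 → 8.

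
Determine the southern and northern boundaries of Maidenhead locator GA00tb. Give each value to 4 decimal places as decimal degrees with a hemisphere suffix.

89.9583° S, 89.9167° S

Field G=6, A=0: +6·20° lon, +0·10° lat → SW at lon -60°, lat -90°.
Square 0, 0: +0·2° lon, +0·1° lat → SW at lon -60°, lat -90°.
Subsquare t=19, b=1: +19·0.0833333° lon, +1·0.0416667° lat → SW at lon -58.4167°, lat -89.9583°.
Cell spans 0.0833333° lon × 0.0416667° lat.
south 89.9583° S, north 89.9167° S.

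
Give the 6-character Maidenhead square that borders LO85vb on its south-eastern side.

Longitude subsquare v = 21; +1 → 22 = w.
Latitude subsquare b = 1; −1 → 0 = a.

LO85wa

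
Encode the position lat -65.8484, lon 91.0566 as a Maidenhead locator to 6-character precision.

NC54md

Shift to the Maidenhead origin (180°W, 90°S): lon 271.0566, lat 24.1516.
Field: lon ⌊271.0566/20⌋ = 13 → N; lat ⌊24.1516/10⌋ = 2 → C.
Square: lon ⌊11.0566/2⌋ = 5; lat ⌊4.1516/1⌋ = 4.
Subsquare: lon ⌊1.0566/0.0833333⌋ = 12 → m; lat ⌊0.1516/0.0416667⌋ = 3 → d.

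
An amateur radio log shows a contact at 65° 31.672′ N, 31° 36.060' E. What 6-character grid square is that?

Offset from 180°W / 90°S: lon 211.6010°, lat 155.5279°.
Field (20°×10°, letters A–R): lon ⌊211.6010/20⌋ = 10 → K; lat ⌊155.5279/10⌋ = 15 → P.
Square (2°×1°, digits 0–9): lon ⌊11.6010/2⌋ = 5; lat ⌊5.5279/1⌋ = 5.
Subsquare (5′×2.5′, letters a–x): lon ⌊1.6010/0.0833333⌋ = 19 → t; lat ⌊0.5279/0.0416667⌋ = 12 → m.

KP55tm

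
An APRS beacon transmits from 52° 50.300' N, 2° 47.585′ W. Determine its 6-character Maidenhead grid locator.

Offset from 180°W / 90°S: lon 177.2069°, lat 142.8383°.
Field: lon ⌊177.2069/20⌋ = 8 → I; lat ⌊142.8383/10⌋ = 14 → O.
Square: lon ⌊17.2069/2⌋ = 8; lat ⌊2.8383/1⌋ = 2.
Subsquare: lon ⌊1.2069/0.0833333⌋ = 14 → o; lat ⌊0.8383/0.0416667⌋ = 20 → u.

IO82ou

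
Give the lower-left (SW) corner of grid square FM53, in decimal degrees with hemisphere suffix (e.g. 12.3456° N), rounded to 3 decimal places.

Field F=5, M=12: +5·20° lon, +12·10° lat → SW at lon -80°, lat 30°.
Square 5, 3: +5·2° lon, +3·1° lat → SW at lon -70°, lat 33°.
latitude 33.000° N, longitude 70.000° W.

33.000° N, 70.000° W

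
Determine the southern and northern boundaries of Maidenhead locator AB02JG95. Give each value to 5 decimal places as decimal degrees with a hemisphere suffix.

Field A=0, B=1: +0·20° lon, +1·10° lat → SW at lon -180°, lat -80°.
Square 0, 2: +0·2° lon, +2·1° lat → SW at lon -180°, lat -78°.
Subsquare j=9, g=6: +9·0.0833333° lon, +6·0.0416667° lat → SW at lon -179.25°, lat -77.75°.
Extended square 9, 5: +9·0.00833333° lon, +5·0.00416667° lat → SW at lon -179.175°, lat -77.7292°.
Cell spans 0.00833333° lon × 0.00416667° lat.
south 77.72917° S, north 77.72500° S.

77.72917° S, 77.72500° S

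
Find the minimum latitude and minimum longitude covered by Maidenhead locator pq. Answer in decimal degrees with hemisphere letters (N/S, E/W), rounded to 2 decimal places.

Field P=15, Q=16: +15·20° lon, +16·10° lat → SW at lon 120°, lat 70°.
latitude 70.00° N, longitude 120.00° E.

70.00° N, 120.00° E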